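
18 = 18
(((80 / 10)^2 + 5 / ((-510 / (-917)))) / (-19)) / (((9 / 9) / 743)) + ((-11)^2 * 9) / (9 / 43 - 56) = -13361143091 / 4649262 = -2873.82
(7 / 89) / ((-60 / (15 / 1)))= -7 / 356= -0.02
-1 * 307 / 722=-307 / 722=-0.43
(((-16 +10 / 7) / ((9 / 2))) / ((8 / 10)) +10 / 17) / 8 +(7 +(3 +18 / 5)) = 188033 / 14280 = 13.17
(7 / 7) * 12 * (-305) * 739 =-2704740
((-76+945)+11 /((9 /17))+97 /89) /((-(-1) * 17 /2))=1427170 /13617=104.81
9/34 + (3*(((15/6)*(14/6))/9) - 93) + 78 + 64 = 51.21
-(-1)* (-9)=-9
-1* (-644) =644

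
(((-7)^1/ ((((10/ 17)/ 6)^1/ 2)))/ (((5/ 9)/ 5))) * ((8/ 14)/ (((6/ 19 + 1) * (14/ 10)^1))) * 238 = -2372112/ 25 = -94884.48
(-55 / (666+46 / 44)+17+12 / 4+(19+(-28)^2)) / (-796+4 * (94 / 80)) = -1.04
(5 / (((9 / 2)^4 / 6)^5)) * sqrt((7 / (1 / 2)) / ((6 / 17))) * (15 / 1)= 838860800 * sqrt(357) / 50031545098999707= 0.00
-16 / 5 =-3.20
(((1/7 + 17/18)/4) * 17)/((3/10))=11645/756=15.40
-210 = -210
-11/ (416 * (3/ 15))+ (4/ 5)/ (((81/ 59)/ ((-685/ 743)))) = -16760177/ 25036128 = -0.67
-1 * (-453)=453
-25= -25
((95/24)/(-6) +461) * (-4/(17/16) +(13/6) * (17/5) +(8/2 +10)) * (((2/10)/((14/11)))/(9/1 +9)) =6545839883/92534400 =70.74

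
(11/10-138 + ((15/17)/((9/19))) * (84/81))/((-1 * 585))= 1858513/8055450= 0.23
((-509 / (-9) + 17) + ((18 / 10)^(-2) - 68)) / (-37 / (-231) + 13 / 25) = 914375 / 106056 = 8.62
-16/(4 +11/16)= -256/75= -3.41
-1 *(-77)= 77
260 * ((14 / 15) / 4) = 60.67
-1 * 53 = -53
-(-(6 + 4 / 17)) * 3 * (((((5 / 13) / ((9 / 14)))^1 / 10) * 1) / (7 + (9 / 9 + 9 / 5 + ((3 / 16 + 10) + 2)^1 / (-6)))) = 118720 / 824109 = 0.14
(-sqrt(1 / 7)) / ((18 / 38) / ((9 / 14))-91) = 19*sqrt(7) / 12005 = 0.00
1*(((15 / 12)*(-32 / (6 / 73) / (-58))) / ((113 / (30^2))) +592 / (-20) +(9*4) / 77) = 47560168 / 1261645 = 37.70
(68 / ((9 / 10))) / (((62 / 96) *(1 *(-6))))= -19.50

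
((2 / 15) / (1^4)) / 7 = 0.02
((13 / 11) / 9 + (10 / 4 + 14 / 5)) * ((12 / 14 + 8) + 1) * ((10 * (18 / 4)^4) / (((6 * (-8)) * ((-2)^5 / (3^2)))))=811405431 / 630784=1286.34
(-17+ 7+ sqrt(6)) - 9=-19+ sqrt(6)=-16.55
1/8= 0.12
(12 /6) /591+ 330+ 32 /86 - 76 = 254.38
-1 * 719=-719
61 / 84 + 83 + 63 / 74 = 262867 / 3108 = 84.58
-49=-49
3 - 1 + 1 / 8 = 17 / 8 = 2.12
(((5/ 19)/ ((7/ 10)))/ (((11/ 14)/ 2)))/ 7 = 200/ 1463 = 0.14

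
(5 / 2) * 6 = 15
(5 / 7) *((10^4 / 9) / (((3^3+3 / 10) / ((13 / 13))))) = 500000 / 17199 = 29.07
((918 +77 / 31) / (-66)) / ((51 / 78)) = -370955 / 17391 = -21.33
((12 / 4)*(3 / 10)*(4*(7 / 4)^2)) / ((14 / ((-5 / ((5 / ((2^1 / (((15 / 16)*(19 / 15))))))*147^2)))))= -2 / 32585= -0.00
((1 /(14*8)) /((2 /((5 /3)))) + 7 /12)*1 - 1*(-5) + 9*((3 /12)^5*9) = 121925 /21504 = 5.67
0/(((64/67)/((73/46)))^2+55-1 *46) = 0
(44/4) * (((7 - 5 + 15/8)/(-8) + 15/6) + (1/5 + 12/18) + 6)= 93797/960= 97.71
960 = 960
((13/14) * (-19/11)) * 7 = -247/22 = -11.23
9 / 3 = 3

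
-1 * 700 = -700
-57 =-57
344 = 344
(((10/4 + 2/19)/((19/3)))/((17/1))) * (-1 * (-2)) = 297/6137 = 0.05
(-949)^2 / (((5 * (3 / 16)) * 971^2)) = 14409616 / 14142615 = 1.02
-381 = -381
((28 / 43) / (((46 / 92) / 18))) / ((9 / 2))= 224 / 43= 5.21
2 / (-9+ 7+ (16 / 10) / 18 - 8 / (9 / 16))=-15 / 121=-0.12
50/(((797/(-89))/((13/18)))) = -28925/7173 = -4.03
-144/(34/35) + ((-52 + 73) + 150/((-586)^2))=-371381499/2918866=-127.23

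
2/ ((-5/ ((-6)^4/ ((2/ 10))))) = -2592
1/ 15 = 0.07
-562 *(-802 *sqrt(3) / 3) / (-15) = -450724 *sqrt(3) / 45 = -17348.37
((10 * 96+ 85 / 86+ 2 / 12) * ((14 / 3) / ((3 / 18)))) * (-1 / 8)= -867923 / 258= -3364.04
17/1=17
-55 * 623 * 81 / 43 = -2775465 / 43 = -64545.70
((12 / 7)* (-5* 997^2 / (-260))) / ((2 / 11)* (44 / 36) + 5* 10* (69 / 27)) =2982027 / 11648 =256.01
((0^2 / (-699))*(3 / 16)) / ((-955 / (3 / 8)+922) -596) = 0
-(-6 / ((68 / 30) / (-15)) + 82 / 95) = -65519 / 1615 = -40.57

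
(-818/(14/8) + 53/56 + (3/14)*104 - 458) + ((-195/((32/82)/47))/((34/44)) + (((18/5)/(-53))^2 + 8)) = -522915989263/16713550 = -31286.95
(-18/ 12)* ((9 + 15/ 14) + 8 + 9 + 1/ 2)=-579/ 14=-41.36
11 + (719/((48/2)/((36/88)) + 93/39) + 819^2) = 1597136173/2381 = 670783.78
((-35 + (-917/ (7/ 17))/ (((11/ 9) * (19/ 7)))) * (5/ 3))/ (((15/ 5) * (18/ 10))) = -3690400/ 16929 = -217.99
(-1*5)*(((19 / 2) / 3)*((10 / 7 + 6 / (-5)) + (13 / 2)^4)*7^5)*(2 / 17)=-45608188297 / 816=-55892387.62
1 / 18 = 0.06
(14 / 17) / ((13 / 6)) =84 / 221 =0.38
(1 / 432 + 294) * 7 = 889063 / 432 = 2058.02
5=5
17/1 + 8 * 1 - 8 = 17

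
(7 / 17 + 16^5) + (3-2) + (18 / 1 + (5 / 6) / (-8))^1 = 855653771 / 816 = 1048595.31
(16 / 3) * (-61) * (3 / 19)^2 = -2928 / 361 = -8.11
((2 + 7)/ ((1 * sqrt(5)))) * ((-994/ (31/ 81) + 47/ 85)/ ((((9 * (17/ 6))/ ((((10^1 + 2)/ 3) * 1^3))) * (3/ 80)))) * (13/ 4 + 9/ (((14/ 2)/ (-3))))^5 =33615890729 * sqrt(5)/ 20840680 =3606.76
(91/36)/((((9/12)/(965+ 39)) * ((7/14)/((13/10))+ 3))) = 296933/297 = 999.77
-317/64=-4.95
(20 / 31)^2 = 400 / 961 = 0.42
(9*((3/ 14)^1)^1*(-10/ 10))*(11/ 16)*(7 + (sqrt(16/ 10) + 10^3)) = -1336.85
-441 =-441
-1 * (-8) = 8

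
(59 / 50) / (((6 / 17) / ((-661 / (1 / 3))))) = -662983 / 100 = -6629.83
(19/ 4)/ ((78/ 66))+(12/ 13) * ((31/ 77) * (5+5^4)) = 136219/ 572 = 238.15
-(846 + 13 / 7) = -5935 / 7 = -847.86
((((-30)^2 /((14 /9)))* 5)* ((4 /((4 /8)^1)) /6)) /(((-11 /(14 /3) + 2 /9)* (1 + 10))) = -486000 /2959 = -164.24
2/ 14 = 1/ 7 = 0.14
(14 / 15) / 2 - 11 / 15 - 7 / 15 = -11 / 15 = -0.73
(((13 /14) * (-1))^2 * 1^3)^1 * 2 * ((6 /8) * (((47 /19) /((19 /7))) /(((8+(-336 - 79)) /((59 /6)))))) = -468637 /16455824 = -0.03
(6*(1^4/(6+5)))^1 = 6/11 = 0.55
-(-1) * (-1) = -1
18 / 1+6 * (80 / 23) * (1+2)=80.61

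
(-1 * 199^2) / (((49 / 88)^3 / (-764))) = 20618047121408 / 117649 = 175250508.90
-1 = -1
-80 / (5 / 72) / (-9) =128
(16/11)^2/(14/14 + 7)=32/121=0.26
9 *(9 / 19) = 81 / 19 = 4.26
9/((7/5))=45/7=6.43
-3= -3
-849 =-849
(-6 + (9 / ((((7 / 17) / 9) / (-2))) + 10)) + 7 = -2677 / 7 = -382.43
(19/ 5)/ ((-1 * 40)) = -19/ 200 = -0.10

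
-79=-79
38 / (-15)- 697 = -10493 / 15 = -699.53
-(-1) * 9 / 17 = 9 / 17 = 0.53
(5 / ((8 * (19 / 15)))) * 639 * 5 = 239625 / 152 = 1576.48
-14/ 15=-0.93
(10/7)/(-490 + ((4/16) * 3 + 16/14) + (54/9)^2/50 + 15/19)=-19000/6471749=-0.00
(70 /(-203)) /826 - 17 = -203614 /11977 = -17.00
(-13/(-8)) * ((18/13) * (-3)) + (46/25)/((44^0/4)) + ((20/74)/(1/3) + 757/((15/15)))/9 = 2824213/33300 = 84.81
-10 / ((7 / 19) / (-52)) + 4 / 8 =19767 / 14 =1411.93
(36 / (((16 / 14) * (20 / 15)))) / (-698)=-189 / 5584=-0.03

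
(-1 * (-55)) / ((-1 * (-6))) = 55 / 6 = 9.17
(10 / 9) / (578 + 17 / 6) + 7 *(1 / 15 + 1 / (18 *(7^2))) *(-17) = -3542011 / 439110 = -8.07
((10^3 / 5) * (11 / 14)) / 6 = 550 / 21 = 26.19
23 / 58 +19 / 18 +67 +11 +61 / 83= 1737092 / 21663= 80.19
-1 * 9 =-9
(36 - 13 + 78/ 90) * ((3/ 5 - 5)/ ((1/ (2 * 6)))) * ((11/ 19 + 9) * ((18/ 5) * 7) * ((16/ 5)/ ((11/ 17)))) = -17864211456/ 11875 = -1504354.65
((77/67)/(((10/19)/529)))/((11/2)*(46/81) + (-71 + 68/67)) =-62688087/3628580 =-17.28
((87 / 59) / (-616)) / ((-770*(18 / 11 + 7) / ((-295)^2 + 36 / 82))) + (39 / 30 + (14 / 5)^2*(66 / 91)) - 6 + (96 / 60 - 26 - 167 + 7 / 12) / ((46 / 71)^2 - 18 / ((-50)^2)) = -92729817542226773023 / 200929885012736880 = -461.50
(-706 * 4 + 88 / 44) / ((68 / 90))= -3735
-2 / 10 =-1 / 5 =-0.20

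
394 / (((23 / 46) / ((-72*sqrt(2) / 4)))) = -14184*sqrt(2) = -20059.21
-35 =-35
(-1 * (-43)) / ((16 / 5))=215 / 16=13.44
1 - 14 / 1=-13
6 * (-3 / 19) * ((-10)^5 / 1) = 1800000 / 19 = 94736.84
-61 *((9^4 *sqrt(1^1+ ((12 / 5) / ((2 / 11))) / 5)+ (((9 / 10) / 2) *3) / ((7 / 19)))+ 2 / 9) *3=-1200663 *sqrt(91) / 5 - 298717 / 420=-2291430.24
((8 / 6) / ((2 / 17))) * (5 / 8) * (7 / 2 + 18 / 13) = 10795 / 312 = 34.60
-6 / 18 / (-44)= 1 / 132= 0.01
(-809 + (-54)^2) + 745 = 2852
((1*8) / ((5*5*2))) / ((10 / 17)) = 34 / 125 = 0.27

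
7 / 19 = 0.37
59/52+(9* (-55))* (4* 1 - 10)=154499/52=2971.13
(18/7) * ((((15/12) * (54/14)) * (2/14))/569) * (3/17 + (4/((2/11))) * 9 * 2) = 8183025/6635678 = 1.23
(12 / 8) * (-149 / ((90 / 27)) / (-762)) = 447 / 5080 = 0.09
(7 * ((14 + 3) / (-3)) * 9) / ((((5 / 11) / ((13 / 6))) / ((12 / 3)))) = -6806.80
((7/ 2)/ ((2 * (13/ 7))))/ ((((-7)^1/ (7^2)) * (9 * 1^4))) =-343/ 468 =-0.73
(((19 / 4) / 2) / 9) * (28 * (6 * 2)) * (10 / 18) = 1330 / 27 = 49.26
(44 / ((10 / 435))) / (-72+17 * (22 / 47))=-44979 / 1505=-29.89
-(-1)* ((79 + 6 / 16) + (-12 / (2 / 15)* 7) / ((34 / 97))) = -233645 / 136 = -1717.98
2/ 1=2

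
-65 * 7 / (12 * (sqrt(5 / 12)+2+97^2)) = -4282005 / 1062803047+455 * sqrt(15) / 6376818282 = -0.00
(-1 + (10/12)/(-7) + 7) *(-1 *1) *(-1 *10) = 1235/21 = 58.81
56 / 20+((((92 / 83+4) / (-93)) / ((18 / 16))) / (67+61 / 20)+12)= 14.80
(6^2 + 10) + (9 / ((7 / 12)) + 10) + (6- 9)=479 / 7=68.43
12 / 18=2 / 3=0.67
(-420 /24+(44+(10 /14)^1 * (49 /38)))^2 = 271441 /361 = 751.91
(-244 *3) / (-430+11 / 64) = 46848 / 27509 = 1.70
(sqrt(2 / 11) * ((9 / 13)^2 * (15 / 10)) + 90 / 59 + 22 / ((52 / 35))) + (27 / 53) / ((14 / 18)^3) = 243 * sqrt(22) / 3718 + 485668567 / 27886586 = 17.72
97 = 97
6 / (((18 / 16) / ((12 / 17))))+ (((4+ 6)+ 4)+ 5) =387 / 17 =22.76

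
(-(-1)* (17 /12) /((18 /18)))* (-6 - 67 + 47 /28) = -33949 /336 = -101.04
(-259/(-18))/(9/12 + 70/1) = 518/2547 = 0.20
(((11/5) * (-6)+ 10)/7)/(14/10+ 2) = -16/119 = -0.13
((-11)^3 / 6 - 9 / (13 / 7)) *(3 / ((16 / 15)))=-265215 / 416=-637.54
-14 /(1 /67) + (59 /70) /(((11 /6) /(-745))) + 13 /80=-7886919 /6160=-1280.34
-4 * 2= -8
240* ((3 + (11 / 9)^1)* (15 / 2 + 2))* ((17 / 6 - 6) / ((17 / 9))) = -274360 / 17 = -16138.82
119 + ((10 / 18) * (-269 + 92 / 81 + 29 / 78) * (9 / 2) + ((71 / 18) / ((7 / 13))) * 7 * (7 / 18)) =-1115737 / 2106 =-529.79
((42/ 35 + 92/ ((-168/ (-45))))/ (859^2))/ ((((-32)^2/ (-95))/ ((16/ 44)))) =-34371/ 29090220544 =-0.00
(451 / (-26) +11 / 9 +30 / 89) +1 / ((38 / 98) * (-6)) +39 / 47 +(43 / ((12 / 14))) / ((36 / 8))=-118245761 / 27896427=-4.24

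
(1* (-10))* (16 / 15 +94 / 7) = -3044 / 21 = -144.95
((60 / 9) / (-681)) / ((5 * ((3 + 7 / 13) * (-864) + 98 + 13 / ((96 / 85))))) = 1664 / 2505232155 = 0.00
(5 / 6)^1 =5 / 6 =0.83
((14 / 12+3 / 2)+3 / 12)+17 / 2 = 137 / 12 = 11.42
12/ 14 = 6/ 7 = 0.86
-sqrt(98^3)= -686 * sqrt(2)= -970.15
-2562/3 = -854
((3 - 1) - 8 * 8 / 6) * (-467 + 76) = 10166 / 3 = 3388.67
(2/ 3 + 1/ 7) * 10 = 170/ 21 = 8.10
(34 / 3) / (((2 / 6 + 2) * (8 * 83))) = 17 / 2324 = 0.01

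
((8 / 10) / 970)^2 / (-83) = -4 / 488091875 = -0.00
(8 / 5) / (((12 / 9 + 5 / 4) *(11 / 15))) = 0.84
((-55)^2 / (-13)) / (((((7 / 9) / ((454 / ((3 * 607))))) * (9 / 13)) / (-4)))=5493400 / 12747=430.96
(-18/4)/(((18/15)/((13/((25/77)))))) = -150.15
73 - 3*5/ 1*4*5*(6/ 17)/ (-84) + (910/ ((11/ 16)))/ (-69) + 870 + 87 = 91411840/ 90321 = 1012.08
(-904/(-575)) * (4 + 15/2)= 452/25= 18.08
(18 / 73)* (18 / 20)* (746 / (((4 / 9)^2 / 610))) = 511241.21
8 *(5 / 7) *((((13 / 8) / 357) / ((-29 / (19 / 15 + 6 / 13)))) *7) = -337 / 31059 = -0.01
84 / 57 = 28 / 19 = 1.47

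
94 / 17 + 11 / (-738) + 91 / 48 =743761 / 100368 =7.41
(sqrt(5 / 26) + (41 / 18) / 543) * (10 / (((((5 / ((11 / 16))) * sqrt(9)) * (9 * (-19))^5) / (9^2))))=-11 * sqrt(130) / 1126367530704- 451 / 423427547888496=-0.00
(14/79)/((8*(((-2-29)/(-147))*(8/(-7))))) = -0.09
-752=-752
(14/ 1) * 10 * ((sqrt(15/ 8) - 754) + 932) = 25111.70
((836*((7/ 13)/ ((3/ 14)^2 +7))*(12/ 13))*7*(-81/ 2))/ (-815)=3902066784/ 190212035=20.51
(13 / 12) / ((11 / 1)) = 13 / 132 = 0.10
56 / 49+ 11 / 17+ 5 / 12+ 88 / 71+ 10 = 1363265 / 101388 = 13.45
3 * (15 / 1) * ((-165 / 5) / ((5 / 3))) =-891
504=504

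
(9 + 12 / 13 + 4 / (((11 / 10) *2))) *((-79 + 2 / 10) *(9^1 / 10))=-2976867 / 3575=-832.69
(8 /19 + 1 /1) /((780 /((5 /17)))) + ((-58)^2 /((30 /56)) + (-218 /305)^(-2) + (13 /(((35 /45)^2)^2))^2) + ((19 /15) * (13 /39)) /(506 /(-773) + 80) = 7543.38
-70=-70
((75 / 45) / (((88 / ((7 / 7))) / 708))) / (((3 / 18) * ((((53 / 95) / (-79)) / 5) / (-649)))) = 1959367875 / 53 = 36969205.19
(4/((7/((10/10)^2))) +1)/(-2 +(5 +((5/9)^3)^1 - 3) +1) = 8019/5978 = 1.34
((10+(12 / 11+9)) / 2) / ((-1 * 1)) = -221 / 22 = -10.05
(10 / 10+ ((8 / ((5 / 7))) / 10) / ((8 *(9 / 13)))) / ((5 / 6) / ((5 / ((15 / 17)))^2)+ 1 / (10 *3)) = 156349 / 7710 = 20.28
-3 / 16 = -0.19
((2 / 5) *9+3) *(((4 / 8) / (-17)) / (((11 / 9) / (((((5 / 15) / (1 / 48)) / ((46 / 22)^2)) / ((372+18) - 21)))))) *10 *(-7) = 40656 / 368713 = 0.11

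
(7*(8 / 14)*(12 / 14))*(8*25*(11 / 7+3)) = 153600 / 49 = 3134.69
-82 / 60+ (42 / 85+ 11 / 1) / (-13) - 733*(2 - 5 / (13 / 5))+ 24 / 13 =-376513 / 6630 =-56.79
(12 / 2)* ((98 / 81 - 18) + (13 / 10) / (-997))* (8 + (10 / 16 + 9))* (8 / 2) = -637331891 / 89730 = -7102.77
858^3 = 631628712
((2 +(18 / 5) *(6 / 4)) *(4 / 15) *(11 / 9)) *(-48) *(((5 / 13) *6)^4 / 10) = -328.32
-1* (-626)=626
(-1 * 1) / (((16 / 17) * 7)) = -17 / 112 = -0.15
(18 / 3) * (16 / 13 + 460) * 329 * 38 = 449771952 / 13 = 34597842.46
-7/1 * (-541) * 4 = 15148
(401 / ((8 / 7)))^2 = 7879249 / 64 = 123113.27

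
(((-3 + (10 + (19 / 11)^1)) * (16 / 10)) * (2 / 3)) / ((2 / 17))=4352 / 55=79.13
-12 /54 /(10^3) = -1 /4500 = -0.00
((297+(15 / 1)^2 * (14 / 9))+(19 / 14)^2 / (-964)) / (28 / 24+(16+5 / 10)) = 366739221 / 10014032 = 36.62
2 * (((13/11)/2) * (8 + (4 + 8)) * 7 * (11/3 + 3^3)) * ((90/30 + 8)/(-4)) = -41860/3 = -13953.33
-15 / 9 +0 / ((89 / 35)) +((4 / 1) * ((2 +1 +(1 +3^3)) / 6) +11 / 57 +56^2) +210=191816 / 57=3365.19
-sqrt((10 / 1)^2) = -10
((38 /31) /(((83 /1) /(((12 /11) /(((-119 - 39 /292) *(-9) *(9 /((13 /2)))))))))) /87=288496 /2312770106889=0.00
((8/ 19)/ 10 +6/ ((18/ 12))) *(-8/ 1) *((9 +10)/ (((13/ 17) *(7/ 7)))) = -52224/ 65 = -803.45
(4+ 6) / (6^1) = 5 / 3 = 1.67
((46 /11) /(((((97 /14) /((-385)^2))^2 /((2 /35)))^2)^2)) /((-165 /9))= -836310355797839469507985372476651600000000000 /7837433594376961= -106707169601776025988709700000.00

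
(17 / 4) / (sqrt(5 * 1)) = 17 * sqrt(5) / 20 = 1.90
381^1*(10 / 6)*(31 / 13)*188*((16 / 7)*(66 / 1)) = 3908023680 / 91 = 42945315.16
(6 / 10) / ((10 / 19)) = 57 / 50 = 1.14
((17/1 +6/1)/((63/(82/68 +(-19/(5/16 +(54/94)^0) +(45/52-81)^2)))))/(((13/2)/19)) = 2703324901601/395301816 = 6838.64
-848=-848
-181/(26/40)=-3620/13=-278.46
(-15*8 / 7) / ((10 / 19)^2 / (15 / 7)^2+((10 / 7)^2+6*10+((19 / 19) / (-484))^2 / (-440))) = -281301726182400 / 1019034251849759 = -0.28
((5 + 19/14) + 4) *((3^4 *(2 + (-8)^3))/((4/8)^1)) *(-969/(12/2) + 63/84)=1925768925/14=137554923.21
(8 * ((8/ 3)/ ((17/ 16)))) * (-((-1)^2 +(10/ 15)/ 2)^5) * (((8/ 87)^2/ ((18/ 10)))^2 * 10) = -1073741824000/ 57509352653913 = -0.02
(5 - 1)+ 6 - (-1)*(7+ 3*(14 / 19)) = 365 / 19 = 19.21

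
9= 9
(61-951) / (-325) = 178 / 65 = 2.74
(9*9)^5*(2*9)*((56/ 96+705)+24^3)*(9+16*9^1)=279043677054486945/ 2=139521838527243472.50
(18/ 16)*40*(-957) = -43065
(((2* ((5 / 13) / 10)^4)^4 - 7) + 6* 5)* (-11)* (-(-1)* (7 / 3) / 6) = -1608980909893511165830511 / 16353278587285827772416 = -98.39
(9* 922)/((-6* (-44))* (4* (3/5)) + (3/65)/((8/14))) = 719160/54919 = 13.09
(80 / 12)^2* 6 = 266.67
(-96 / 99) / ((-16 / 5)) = 10 / 33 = 0.30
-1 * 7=-7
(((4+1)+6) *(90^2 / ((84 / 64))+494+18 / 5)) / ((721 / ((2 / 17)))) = 5135152 / 428995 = 11.97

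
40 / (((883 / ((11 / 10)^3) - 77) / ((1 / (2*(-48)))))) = -6655 / 9366156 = -0.00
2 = 2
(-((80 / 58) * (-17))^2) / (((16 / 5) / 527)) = -76151500 / 841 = -90548.75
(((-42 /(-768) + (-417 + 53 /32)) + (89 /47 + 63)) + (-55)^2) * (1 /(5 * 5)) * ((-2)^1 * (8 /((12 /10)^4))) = -402260525 /487296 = -825.50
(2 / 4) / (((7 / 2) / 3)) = 3 / 7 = 0.43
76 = 76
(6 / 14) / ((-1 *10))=-0.04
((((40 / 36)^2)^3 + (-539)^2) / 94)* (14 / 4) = 1080770395327 / 99910908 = 10817.34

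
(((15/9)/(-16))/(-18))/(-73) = -5/63072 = -0.00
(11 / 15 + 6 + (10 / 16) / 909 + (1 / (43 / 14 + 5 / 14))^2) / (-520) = -220393 / 16806400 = -0.01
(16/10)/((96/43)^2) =1849/5760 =0.32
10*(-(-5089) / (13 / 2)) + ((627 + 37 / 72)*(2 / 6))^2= 31285843573 / 606528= 51581.86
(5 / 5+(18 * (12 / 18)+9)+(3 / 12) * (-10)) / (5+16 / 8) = 39 / 14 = 2.79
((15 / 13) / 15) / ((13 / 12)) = 12 / 169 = 0.07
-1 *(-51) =51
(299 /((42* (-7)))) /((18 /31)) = -9269 /5292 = -1.75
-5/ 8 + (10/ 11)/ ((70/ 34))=-113/ 616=-0.18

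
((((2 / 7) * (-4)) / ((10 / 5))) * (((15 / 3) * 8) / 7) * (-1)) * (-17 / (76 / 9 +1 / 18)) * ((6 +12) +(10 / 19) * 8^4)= -13216640 / 931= -14196.18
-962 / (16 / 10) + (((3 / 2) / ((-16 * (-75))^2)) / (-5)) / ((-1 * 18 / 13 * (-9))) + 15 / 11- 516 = -9544845600143 / 8553600000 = -1115.89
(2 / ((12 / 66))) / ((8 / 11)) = 121 / 8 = 15.12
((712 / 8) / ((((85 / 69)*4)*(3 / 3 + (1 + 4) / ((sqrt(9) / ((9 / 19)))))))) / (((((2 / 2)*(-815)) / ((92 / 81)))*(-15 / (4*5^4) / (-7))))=-62617730 / 3815667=-16.41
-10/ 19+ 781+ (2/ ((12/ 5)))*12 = 790.47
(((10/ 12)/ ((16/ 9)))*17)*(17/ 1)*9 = 39015/ 32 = 1219.22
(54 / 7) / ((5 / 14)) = 108 / 5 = 21.60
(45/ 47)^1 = 0.96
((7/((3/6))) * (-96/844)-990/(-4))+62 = 307.91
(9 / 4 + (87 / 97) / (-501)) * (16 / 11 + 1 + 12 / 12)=2767825 / 356378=7.77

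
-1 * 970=-970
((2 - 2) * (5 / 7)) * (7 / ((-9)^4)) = 0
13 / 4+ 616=2477 / 4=619.25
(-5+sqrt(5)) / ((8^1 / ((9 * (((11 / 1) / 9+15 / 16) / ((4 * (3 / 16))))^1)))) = -1555 / 96+311 * sqrt(5) / 96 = -8.95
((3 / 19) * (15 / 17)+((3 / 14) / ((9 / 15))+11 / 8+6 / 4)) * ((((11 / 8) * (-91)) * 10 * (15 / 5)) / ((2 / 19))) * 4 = -130808535 / 272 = -480913.73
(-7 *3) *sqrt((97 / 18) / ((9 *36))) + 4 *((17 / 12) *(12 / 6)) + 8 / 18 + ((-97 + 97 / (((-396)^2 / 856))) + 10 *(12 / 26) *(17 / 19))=-390062269 / 4841694-7 *sqrt(194) / 36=-83.27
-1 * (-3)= 3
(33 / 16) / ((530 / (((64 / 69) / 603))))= 22 / 3675285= 0.00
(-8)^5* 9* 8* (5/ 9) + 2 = -1310718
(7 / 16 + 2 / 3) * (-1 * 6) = -53 / 8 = -6.62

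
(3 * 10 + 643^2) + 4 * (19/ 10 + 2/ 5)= 2067441/ 5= 413488.20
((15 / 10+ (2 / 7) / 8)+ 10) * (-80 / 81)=-6460 / 567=-11.39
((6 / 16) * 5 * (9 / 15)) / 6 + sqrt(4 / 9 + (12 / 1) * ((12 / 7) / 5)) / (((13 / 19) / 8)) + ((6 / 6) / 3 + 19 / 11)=27.21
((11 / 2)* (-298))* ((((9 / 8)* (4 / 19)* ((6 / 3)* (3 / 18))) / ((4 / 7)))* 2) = -34419 / 76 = -452.88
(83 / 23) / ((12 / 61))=5063 / 276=18.34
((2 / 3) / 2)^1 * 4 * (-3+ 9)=8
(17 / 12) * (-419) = -7123 / 12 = -593.58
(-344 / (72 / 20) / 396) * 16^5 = -225443840 / 891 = -253023.39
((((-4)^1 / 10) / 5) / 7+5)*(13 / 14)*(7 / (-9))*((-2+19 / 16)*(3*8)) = 49179 / 700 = 70.26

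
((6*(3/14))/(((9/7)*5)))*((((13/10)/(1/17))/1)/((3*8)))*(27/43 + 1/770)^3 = 1998240308247677/43557083077200000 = 0.05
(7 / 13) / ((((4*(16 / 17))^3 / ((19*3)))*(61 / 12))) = 5880861 / 51970048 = 0.11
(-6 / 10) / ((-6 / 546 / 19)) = 1037.40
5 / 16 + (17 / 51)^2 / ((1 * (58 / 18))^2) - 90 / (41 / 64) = -77328251 / 551696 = -140.16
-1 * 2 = -2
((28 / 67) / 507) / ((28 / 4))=4 / 33969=0.00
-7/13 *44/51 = -308/663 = -0.46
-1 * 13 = -13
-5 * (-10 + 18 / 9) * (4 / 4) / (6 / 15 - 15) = -200 / 73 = -2.74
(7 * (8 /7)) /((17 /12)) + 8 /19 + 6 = 3898 /323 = 12.07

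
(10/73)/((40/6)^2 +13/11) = 990/329741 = 0.00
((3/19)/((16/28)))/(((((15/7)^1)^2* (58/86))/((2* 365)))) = 1076677/16530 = 65.13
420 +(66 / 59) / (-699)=5773718 / 13747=420.00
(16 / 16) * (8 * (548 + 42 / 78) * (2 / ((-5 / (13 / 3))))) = -38032 / 5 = -7606.40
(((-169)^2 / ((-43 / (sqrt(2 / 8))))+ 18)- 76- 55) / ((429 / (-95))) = 98.57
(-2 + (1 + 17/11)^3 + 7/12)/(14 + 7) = 240797/335412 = 0.72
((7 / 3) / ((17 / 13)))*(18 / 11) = 546 / 187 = 2.92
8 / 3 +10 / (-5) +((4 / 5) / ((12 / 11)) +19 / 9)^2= 17734 / 2025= 8.76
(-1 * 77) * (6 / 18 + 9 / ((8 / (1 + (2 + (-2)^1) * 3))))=-2695 / 24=-112.29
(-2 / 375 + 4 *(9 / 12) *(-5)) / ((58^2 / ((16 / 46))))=-0.00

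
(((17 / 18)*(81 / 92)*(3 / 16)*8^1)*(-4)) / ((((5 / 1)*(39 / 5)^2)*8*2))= -0.00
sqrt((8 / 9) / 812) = sqrt(406) / 609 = 0.03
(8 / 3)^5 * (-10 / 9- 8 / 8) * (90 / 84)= -1556480 / 5103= -305.01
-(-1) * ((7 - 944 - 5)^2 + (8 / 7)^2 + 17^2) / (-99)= -43495061 / 4851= -8966.21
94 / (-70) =-47 / 35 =-1.34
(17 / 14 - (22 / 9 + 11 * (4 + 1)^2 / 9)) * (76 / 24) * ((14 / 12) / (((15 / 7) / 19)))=-224903 / 216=-1041.22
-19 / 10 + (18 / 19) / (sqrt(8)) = -19 / 10 + 9 * sqrt(2) / 38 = -1.57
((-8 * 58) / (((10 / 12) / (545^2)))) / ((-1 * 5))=33076704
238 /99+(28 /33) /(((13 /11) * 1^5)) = 4018 /1287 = 3.12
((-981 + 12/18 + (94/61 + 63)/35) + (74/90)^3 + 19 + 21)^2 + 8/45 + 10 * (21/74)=49280838391751267678182/56018639457703125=879722.16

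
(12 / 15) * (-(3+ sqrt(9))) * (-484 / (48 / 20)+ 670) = -2248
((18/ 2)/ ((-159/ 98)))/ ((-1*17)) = 294/ 901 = 0.33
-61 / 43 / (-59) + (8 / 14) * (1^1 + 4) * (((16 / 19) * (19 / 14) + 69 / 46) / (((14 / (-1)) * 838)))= 17064129 / 729220058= 0.02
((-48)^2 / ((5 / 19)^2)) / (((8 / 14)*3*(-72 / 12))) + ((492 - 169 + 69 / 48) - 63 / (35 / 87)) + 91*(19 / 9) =-10348601 / 3600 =-2874.61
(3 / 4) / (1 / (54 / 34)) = 81 / 68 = 1.19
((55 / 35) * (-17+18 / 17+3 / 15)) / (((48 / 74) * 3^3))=-90761 / 64260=-1.41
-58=-58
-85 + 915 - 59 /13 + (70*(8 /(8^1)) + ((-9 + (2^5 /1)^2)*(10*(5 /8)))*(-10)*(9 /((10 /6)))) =-8883343 /26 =-341667.04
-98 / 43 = -2.28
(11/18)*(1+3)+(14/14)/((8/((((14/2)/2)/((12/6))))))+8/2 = 1919/288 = 6.66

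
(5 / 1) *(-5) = -25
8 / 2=4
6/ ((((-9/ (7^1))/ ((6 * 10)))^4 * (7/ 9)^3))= 60480000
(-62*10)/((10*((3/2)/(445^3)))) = -10927019500/3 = -3642339833.33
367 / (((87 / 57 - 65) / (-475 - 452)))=718219 / 134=5359.84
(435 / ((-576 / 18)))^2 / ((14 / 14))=189225 / 1024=184.79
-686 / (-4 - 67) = 686 / 71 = 9.66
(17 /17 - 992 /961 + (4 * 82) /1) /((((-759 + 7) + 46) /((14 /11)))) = -71169 /120373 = -0.59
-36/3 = -12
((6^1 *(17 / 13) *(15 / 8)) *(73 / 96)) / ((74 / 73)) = 1358895 / 123136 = 11.04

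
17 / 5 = 3.40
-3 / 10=-0.30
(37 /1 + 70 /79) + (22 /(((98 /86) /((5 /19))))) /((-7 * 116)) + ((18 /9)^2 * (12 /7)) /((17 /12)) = 21686254463 /507635198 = 42.72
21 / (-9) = -7 / 3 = -2.33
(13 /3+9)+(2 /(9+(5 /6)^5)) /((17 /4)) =49900744 /3728559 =13.38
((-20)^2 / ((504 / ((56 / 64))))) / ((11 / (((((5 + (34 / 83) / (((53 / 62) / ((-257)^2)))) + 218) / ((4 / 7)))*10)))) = 13631748375 / 387112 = 35213.96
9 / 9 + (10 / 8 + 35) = 37.25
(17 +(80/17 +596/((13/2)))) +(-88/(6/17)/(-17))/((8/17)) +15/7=1361741/9282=146.71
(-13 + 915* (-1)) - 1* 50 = -978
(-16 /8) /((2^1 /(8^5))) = -32768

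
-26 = -26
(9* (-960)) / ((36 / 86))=-20640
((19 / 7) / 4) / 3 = 19 / 84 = 0.23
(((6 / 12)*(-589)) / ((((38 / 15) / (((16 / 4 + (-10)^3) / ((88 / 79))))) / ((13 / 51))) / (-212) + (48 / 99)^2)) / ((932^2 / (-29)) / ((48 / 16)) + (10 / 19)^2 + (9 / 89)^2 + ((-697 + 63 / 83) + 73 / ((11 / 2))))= 106158099748610261002365 / 904093960862104474254118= 0.12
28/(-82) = -14/41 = -0.34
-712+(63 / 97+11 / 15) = -1033948 / 1455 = -710.62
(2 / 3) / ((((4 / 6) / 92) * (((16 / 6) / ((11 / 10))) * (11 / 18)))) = 621 / 10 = 62.10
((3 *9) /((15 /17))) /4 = 153 /20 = 7.65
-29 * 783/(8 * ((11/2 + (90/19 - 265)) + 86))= 431433/25652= 16.82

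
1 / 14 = 0.07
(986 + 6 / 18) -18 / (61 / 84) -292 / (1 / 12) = -465269 / 183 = -2542.45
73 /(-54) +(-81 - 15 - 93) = -190.35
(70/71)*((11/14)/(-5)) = -11/71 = -0.15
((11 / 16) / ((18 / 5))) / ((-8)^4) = 55 / 1179648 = 0.00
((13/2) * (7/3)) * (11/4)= 1001/24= 41.71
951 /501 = 317 /167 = 1.90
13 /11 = 1.18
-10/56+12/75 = -13/700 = -0.02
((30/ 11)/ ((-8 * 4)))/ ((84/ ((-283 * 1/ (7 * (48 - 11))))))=1415/ 1276352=0.00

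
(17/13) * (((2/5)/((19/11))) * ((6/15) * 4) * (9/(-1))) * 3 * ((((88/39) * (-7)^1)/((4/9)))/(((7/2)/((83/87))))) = 295023168/2327975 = 126.73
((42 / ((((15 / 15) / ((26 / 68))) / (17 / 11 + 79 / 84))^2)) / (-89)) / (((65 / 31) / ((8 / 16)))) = -0.10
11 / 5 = 2.20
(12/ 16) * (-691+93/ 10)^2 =139414467/ 400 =348536.17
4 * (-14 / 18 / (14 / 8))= -16 / 9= -1.78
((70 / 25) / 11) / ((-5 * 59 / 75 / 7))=-294 / 649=-0.45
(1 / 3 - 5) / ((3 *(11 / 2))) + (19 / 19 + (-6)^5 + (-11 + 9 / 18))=-1541585 / 198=-7785.78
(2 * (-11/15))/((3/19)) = -418/45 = -9.29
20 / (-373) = -0.05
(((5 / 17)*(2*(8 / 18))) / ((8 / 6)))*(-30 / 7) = -100 / 119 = -0.84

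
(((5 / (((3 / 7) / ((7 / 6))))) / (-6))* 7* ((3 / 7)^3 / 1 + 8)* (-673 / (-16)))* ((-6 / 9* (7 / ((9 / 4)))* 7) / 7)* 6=65270905 / 972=67151.14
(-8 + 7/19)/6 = -145/114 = -1.27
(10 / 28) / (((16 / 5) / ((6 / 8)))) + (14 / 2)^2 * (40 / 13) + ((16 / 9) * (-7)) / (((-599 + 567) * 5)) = 79111843 / 524160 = 150.93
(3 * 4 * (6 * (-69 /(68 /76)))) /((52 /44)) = -4698.24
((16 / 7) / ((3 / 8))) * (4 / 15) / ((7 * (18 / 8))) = 2048 / 19845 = 0.10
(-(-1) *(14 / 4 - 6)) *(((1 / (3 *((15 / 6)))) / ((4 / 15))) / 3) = -5 / 12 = -0.42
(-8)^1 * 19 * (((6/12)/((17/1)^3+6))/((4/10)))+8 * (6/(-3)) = -78894/4919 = -16.04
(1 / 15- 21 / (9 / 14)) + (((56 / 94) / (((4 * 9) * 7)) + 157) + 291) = 415.40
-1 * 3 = -3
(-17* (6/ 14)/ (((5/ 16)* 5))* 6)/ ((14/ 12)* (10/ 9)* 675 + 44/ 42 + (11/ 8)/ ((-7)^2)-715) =-822528/ 4735625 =-0.17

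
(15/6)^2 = 25/4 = 6.25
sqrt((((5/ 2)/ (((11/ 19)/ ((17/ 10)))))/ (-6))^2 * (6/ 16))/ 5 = 323 * sqrt(6)/ 5280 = 0.15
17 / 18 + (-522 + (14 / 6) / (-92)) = -431455 / 828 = -521.08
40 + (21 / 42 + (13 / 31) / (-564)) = 40.50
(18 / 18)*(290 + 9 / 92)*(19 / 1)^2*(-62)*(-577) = 172336397623 / 46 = 3746443426.59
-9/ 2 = -4.50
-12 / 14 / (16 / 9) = -27 / 56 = -0.48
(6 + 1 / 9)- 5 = 10 / 9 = 1.11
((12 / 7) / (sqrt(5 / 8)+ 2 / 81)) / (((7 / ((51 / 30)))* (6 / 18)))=-396576 / 8029385+ 4015332* sqrt(10) / 8029385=1.53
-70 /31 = -2.26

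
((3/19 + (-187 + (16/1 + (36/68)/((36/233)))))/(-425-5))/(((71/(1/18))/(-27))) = -648903/78889520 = -0.01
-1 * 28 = -28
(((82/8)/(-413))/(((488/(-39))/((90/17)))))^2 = 0.00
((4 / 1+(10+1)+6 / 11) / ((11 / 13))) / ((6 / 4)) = 1482 / 121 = 12.25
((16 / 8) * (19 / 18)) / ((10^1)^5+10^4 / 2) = 0.00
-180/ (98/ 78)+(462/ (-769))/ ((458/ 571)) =-144.01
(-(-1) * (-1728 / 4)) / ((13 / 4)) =-1728 / 13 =-132.92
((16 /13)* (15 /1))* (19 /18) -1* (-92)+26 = 5362 /39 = 137.49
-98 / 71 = -1.38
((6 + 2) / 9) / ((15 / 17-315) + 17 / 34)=-272 / 95967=-0.00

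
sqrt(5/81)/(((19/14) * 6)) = 7 * sqrt(5)/513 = 0.03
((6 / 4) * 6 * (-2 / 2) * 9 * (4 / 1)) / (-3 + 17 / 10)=3240 / 13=249.23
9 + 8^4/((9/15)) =20507/3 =6835.67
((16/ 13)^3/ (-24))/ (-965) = 512/ 6360315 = 0.00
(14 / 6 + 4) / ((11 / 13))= 247 / 33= 7.48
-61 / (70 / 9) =-549 / 70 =-7.84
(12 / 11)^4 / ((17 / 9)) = 186624 / 248897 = 0.75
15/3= 5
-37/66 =-0.56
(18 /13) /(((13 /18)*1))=1.92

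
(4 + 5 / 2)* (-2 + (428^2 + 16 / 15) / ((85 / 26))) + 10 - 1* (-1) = 464371594 / 1275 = 364213.01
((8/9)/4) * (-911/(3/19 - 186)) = 1.09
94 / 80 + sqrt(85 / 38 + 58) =47 / 40 + sqrt(86982) / 38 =8.94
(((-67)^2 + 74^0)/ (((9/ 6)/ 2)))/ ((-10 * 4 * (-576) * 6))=449/ 10368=0.04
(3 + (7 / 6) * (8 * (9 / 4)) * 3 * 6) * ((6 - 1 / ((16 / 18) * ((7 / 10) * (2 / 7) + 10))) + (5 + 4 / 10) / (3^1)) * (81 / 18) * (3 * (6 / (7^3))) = 23053167 / 33320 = 691.87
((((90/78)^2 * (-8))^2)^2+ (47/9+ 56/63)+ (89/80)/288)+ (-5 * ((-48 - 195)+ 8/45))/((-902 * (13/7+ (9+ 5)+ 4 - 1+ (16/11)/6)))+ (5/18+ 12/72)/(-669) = 7320856571206620531584723/568610375610904174080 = 12875.00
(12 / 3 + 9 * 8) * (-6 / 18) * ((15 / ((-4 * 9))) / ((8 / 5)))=475 / 72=6.60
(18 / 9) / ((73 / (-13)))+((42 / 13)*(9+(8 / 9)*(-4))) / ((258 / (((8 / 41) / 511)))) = -5362654 / 15057783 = -0.36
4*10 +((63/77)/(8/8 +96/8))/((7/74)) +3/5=41.27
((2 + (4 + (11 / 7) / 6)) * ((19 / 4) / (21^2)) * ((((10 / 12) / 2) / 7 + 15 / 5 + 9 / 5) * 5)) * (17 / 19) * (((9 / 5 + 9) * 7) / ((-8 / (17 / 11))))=-155130287 / 7244160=-21.41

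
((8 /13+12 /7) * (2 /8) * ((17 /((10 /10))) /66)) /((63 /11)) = 901 /34398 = 0.03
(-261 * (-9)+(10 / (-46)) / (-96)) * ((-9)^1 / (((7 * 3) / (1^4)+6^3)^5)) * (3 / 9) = -5186597 / 550325382848352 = -0.00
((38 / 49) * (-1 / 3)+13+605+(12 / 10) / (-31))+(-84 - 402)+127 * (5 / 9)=13825369 / 68355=202.26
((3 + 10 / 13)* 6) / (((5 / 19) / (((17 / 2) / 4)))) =47481 / 260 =182.62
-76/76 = -1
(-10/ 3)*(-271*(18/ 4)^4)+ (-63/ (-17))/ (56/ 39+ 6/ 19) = 32695213437/ 88264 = 370425.24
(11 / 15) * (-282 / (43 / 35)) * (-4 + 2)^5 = 231616 / 43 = 5386.42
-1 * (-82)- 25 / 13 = 1041 / 13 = 80.08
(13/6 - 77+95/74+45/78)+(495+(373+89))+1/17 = 43375037/49062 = 884.09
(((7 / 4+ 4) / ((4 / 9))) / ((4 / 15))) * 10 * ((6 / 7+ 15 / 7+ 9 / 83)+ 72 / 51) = 49509225 / 22576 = 2193.00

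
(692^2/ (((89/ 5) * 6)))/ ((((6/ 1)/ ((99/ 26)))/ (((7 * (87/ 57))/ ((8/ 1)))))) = 334157285/ 87932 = 3800.18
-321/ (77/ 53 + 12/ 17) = -289221/ 1945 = -148.70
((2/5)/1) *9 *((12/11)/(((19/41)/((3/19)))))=26568/19855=1.34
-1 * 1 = -1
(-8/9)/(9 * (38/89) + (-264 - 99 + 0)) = 712/287685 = 0.00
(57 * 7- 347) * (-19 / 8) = -123.50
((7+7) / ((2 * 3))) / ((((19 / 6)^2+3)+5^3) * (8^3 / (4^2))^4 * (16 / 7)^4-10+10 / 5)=50421 / 85366769802424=0.00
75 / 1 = 75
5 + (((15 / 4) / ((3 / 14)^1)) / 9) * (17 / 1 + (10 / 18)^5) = 20278970 / 531441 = 38.16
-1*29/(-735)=29/735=0.04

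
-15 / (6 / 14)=-35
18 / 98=9 / 49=0.18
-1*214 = -214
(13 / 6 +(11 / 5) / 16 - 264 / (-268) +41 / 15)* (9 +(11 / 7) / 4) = 8489903 / 150080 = 56.57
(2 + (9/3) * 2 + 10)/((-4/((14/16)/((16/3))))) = -189/256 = -0.74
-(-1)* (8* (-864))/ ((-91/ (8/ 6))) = 9216/ 91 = 101.27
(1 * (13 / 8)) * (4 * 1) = 13 / 2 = 6.50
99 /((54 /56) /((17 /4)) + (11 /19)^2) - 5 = 4132211 /24146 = 171.13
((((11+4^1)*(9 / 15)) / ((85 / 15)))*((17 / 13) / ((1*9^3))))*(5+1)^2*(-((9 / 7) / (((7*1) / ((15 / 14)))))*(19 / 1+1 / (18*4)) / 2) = -6845 / 35672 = -0.19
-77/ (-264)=7/ 24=0.29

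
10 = 10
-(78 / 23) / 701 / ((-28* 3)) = 13 / 225722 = 0.00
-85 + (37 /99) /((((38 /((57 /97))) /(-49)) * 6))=-3266833 /38412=-85.05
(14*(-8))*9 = -1008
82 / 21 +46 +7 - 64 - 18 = -527 / 21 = -25.10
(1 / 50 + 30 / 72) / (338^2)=131 / 34273200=0.00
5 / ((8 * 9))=5 / 72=0.07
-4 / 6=-2 / 3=-0.67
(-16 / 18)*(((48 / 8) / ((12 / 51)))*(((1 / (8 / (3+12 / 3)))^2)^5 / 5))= -4802079233 / 4026531840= -1.19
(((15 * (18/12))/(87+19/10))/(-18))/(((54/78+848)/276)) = -44850/9808337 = -0.00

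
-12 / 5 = -2.40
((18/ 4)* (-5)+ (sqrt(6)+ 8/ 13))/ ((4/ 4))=-569/ 26+ sqrt(6)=-19.44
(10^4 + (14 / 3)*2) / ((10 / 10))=30028 / 3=10009.33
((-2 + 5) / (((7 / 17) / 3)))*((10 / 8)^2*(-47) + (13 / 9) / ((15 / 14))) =-2647121 / 1680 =-1575.67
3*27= 81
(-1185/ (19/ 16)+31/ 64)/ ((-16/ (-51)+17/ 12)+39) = -61855401/ 2525936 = -24.49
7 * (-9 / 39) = -21 / 13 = -1.62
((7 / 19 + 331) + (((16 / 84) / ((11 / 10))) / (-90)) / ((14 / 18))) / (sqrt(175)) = 10180556*sqrt(7) / 1075305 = 25.05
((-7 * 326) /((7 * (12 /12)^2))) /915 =-326 /915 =-0.36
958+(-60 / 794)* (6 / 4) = 380281 / 397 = 957.89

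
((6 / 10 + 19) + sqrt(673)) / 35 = 14 / 25 + sqrt(673) / 35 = 1.30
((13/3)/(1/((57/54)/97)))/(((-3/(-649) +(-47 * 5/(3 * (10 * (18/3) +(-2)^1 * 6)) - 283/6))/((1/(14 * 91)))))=-49324/65022337569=-0.00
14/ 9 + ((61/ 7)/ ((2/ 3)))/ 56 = 12623/ 7056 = 1.79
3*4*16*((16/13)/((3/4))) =4096/13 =315.08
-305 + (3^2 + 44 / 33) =-884 / 3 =-294.67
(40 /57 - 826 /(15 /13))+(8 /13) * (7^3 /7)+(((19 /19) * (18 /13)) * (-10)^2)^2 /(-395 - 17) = -3629186474 /4960995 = -731.54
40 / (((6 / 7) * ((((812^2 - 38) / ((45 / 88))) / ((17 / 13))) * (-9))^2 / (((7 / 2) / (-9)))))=-1770125 / 7679976188303143296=-0.00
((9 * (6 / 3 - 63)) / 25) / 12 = -183 / 100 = -1.83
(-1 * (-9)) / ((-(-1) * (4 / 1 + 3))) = 9 / 7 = 1.29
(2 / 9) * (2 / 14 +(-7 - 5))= -166 / 63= -2.63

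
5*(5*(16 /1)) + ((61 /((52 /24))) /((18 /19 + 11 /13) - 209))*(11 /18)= 61403251 /153540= 399.92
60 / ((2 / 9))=270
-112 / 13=-8.62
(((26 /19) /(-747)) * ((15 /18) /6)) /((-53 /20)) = 650 /6770061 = 0.00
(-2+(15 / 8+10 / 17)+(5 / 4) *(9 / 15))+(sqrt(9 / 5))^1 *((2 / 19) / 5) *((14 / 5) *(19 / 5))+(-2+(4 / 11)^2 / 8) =-12675 / 16456+84 *sqrt(5) / 625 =-0.47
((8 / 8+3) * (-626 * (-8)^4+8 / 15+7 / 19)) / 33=-265733492 / 855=-310799.41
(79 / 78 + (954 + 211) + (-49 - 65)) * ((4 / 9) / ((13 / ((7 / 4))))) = 574399 / 9126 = 62.94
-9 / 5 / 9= -1 / 5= -0.20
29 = 29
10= 10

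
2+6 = 8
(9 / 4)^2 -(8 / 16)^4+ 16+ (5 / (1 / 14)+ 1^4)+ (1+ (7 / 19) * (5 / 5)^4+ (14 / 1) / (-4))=3415 / 38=89.87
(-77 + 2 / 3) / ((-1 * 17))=229 / 51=4.49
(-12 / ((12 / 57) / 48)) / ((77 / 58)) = -158688 / 77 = -2060.88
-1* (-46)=46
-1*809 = -809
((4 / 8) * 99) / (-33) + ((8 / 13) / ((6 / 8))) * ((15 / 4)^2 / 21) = -173 / 182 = -0.95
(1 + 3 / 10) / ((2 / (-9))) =-117 / 20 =-5.85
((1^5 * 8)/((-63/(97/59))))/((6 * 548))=-97/1527687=-0.00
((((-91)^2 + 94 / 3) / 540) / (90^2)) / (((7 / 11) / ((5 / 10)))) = 0.00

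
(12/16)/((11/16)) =12/11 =1.09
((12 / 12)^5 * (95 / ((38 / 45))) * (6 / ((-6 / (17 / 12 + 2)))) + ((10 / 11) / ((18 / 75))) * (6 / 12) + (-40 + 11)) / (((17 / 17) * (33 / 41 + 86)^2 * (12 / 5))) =-913043555 / 40127411808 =-0.02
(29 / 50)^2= 841 / 2500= 0.34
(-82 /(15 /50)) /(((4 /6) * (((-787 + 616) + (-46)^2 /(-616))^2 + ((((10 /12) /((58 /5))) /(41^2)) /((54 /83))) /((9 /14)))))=-172778039737380 /12822487064438437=-0.01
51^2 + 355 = 2956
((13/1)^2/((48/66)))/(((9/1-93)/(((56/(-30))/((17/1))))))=0.30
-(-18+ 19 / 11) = 179 / 11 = 16.27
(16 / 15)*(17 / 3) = 6.04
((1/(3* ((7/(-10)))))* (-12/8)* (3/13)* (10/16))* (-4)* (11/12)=-275/728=-0.38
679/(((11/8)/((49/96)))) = 33271/132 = 252.05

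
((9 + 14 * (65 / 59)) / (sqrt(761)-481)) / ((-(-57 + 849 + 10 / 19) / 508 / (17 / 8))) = 59111261 * sqrt(761) / 409740226400 + 28432516541 / 409740226400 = 0.07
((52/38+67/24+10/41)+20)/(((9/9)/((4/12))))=456257/56088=8.13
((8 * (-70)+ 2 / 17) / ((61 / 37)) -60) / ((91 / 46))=-2723108 / 13481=-202.00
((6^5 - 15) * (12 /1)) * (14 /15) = 434616 /5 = 86923.20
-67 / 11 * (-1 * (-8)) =-536 / 11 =-48.73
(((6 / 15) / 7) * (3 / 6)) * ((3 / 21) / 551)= 1 / 134995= 0.00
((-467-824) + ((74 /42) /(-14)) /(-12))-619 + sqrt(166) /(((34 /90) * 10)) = -1906.58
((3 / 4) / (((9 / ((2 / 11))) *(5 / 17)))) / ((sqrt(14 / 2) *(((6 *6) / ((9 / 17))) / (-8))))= -sqrt(7) / 1155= -0.00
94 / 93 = 1.01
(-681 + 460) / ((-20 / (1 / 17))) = 13 / 20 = 0.65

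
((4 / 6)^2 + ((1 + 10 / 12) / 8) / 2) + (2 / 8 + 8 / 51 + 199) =979033 / 4896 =199.97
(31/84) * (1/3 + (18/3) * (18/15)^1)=3503/1260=2.78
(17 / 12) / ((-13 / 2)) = -17 / 78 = -0.22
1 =1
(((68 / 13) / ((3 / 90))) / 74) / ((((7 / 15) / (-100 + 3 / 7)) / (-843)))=8989836300 / 23569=381426.29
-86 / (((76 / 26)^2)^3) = -207552787 / 1505468192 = -0.14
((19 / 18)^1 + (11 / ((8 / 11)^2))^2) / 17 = 15982961 / 626688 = 25.50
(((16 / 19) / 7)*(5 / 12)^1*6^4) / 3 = 2880 / 133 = 21.65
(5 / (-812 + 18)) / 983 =-5 / 780502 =-0.00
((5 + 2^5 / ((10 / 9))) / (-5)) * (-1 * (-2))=-338 / 25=-13.52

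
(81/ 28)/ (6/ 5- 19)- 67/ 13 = -172229/ 32396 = -5.32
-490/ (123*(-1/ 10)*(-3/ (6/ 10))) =-980/ 123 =-7.97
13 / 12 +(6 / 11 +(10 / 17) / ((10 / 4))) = 4183 / 2244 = 1.86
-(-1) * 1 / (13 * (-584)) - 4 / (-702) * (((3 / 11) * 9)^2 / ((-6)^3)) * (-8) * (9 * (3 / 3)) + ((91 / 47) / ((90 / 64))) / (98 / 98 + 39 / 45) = 0.75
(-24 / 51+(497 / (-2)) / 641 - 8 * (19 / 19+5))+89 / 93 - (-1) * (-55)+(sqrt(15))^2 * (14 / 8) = -310720045 / 4053684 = -76.65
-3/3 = -1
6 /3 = 2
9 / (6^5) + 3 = 2593 / 864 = 3.00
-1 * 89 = -89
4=4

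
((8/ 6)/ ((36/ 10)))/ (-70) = -1/ 189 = -0.01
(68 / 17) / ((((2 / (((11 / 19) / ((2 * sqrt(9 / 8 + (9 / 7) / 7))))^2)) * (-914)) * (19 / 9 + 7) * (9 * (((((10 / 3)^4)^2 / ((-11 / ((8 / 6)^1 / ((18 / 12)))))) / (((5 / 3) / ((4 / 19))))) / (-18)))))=-427901859 / 2164498240000000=-0.00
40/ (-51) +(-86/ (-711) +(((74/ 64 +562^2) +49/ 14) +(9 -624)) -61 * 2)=315110.99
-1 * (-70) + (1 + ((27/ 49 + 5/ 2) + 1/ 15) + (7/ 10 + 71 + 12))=115996/ 735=157.82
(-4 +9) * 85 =425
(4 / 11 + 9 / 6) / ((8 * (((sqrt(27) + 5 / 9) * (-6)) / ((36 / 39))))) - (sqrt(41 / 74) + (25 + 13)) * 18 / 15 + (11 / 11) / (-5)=-46.70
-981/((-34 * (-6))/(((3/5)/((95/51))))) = -2943/1900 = -1.55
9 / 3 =3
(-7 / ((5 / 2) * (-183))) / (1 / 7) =98 / 915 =0.11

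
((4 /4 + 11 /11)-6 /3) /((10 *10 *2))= 0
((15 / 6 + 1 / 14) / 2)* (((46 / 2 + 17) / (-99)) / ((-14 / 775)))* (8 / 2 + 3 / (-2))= 38750 / 539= 71.89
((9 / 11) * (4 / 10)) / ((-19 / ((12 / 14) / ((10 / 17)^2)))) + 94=93.96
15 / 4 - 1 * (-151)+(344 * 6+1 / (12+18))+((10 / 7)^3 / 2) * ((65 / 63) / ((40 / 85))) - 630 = 688021631 / 432180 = 1591.98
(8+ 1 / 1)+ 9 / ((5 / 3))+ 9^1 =117 / 5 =23.40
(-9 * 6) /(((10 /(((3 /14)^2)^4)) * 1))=-177147 /7378945280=-0.00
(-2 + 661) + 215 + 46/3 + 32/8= 2680/3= 893.33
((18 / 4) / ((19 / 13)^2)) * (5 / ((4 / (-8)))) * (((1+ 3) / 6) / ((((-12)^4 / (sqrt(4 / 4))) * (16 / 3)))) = -845 / 6653952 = -0.00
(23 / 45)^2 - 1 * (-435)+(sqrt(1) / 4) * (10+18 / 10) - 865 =-3456989 / 8100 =-426.79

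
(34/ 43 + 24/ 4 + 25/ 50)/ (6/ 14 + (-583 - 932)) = -77/ 15996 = -0.00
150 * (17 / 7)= 2550 / 7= 364.29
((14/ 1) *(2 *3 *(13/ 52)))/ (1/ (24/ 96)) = 21/ 4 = 5.25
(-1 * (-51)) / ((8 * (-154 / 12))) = -153 / 308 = -0.50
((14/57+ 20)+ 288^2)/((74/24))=18915848/703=26907.32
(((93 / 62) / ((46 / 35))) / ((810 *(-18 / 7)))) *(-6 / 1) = 49 / 14904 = 0.00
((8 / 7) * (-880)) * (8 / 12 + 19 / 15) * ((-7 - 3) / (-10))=-40832 / 21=-1944.38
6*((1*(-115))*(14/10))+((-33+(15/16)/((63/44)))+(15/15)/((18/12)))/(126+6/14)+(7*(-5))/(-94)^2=-3777987559/3909930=-966.25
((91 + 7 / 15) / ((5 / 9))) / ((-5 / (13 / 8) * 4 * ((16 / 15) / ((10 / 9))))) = -4459 / 320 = -13.93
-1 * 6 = -6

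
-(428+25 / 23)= -9869 / 23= -429.09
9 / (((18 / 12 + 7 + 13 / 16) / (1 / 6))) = 24 / 149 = 0.16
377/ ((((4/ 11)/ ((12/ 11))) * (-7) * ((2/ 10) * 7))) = -115.41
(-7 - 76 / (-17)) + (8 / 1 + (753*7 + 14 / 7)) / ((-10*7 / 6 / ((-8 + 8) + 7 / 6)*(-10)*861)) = -3612523 / 1463700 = -2.47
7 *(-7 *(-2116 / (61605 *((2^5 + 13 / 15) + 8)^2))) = 0.00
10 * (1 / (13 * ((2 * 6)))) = 0.06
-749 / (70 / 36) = -1926 / 5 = -385.20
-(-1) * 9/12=3/4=0.75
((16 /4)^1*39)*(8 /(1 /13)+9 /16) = 65247 /4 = 16311.75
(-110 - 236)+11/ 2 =-681/ 2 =-340.50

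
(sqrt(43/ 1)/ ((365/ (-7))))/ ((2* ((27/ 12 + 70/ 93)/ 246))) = -320292* sqrt(43)/ 407705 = -5.15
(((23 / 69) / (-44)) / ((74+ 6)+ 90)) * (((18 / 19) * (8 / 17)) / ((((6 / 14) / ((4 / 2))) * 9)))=-28 / 2718045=-0.00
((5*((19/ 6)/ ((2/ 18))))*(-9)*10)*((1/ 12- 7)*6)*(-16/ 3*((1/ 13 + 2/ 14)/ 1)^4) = -454176000000/ 68574961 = -6623.06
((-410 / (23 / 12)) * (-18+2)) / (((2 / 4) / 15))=2361600 / 23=102678.26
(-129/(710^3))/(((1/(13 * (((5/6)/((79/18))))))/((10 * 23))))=-115713/565499380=-0.00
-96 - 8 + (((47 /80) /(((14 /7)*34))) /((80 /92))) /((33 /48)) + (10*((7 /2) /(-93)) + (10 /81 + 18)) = -16197544409 /187822800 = -86.24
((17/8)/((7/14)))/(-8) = -17/32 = -0.53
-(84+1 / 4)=-84.25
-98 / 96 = -49 / 48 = -1.02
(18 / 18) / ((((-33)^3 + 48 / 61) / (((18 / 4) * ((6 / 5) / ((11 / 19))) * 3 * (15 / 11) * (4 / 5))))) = -0.00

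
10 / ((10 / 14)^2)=98 / 5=19.60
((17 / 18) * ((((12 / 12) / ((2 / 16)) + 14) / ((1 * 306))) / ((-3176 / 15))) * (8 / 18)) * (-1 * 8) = 110 / 96471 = 0.00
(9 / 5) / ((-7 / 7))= -9 / 5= -1.80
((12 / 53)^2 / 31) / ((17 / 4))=576 / 1480343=0.00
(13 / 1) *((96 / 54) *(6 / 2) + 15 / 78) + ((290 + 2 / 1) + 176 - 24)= 3095 / 6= 515.83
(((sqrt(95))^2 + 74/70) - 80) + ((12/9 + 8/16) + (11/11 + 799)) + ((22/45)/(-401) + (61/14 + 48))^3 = 2327127921013379290633/16123330866447000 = 144332.95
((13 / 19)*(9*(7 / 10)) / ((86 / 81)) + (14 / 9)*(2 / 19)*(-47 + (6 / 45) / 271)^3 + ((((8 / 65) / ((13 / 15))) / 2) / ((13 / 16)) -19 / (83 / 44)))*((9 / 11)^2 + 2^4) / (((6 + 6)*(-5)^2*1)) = -12357011490278210517822643919 / 13077387162275484841650000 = -944.91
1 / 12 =0.08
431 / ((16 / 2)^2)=431 / 64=6.73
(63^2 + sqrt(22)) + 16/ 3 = sqrt(22) + 11923/ 3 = 3979.02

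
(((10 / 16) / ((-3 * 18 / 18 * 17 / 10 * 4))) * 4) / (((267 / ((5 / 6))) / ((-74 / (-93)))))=-4625 / 15196572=-0.00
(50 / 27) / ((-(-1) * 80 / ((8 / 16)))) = 0.01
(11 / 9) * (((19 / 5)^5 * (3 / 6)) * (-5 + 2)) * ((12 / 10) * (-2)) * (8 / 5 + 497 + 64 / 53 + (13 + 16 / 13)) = 96466251801436 / 53828125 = 1792116.14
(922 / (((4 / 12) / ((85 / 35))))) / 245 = 47022 / 1715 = 27.42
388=388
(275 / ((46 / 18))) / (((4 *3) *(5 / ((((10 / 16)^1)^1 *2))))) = 825 / 368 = 2.24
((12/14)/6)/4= 1/28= 0.04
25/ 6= 4.17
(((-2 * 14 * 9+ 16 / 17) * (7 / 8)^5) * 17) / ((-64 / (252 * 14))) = 7908483429 / 65536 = 120673.88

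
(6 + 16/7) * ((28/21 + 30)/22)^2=128122/7623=16.81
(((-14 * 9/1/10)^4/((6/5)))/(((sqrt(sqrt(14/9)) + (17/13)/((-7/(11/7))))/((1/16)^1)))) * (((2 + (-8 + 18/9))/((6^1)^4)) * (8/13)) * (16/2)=-821051315476119 * 14^(3/4) * sqrt(3)/573518315101250-723092288825907 * sqrt(14)/573518315101250-212273560455957 * 14^(1/4) * sqrt(3)/573518315101250-186947358580521/573518315101250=-24.23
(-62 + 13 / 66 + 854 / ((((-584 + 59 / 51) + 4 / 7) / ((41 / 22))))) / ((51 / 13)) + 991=681886266487 / 699693786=974.55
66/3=22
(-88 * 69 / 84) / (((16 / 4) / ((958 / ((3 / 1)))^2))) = -116097146 / 63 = -1842811.84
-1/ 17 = -0.06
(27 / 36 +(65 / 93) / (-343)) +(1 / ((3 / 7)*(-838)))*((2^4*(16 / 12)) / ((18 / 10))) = 1032042941 / 1443493548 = 0.71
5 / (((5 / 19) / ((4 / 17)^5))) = 19456 / 1419857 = 0.01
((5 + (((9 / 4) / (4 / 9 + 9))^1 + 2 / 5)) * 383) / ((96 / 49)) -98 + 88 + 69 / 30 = 11908337 / 10880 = 1094.52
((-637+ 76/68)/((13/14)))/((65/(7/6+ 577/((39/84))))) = -1468406618/112047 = -13105.27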